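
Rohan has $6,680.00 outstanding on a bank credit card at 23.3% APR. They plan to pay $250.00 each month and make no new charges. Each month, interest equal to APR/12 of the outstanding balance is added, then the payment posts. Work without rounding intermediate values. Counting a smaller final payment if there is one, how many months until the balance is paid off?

39 months

Monthly rate r = 23.3%/12 = 1.94167% = 0.0194167.
Recurrence: B ← B·(1+r) − $250.00.
Month 1: interest $129.70; balance after payment $6,559.70.
Month 2: interest $127.37; balance after payment $6,437.07.
Closed form: n = −ln(1 − rB₀/P)/ln(1+r) = −ln(0.48119)/ln(1.01942) ≈ 38.038, so the balance reaches zero during payment 39.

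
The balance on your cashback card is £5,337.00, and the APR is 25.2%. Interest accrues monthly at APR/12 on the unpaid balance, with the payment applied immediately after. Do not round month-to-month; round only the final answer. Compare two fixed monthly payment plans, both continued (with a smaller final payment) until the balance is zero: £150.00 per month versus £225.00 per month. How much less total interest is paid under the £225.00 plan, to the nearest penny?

Monthly rate r = 25.2%/12 = 2.1% = 0.021.
At £150.00/mo: n = ⌈−ln(1 − rB₀/P)/ln(1+r)⌉ = 67 payments (last £24.97); total interest = total paid − £5,337.00 = £4,587.97.
At £225.00/mo: 34 payments (last £38.99); total interest £2,126.99.
Interest saved = £4,587.97 − £2,126.99 = £2,460.98.

£2,460.98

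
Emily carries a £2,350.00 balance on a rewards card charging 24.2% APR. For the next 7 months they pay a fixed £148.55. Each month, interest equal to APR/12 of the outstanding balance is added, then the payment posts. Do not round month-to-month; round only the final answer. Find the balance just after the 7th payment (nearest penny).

£1,597.58

Monthly rate r = 24.2%/12 = 2.01667% = 0.0201667.
Each month: B ← B·(1+r) − £148.55.
Month 1: interest £47.39; balance after payment £2,248.84.
Month 2: interest £45.35; balance after payment £2,145.64.
Month 3: interest £43.27; balance after payment £2,040.36.
Month 4: interest £41.15; balance after payment £1,932.96.
Month 5: interest £38.98; balance after payment £1,823.39.
Month 6: interest £36.77; balance after payment £1,711.61.
Month 7: interest £34.52; balance after payment £1,597.58.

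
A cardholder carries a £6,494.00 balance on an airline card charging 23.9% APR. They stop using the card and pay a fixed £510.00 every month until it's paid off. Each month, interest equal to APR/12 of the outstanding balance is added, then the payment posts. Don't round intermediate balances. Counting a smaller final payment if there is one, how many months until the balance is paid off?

Monthly rate r = 23.9%/12 = 1.99167% = 0.0199167.
Recurrence: B ← B·(1+r) − £510.00.
Month 1: interest £129.34; balance after payment £6,113.34.
Month 2: interest £121.76; balance after payment £5,725.10.
Closed form: n = −ln(1 − rB₀/P)/ln(1+r) = −ln(0.74639)/ln(1.01992) ≈ 14.832, so the balance reaches zero during payment 15.

15 payments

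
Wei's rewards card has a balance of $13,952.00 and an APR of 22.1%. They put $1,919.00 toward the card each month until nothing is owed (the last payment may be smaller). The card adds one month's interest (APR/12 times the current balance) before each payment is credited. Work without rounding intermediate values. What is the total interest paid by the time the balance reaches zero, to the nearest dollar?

$1,166

Monthly rate r = 22.1%/12 = 1.84167% = 0.0184167.
Payoff takes n = ⌈−ln(1 − rB₀/P)/ln(1+r)⌉ = ⌈7.877⌉ = 8 payments; the last is $1,685.22.
Total paid = 7·$1,919.00 + $1,685.22 = $15,118.22.
Total interest = total paid − principal = $15,118.22 − $13,952.00 = $1,166.22.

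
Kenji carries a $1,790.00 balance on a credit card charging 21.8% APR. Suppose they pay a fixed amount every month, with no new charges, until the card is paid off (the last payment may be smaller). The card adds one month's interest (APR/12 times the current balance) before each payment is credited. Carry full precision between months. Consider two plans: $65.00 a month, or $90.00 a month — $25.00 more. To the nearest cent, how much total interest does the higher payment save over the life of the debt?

$263.37

Monthly rate r = 21.8%/12 = 1.81667% = 0.0181667.
At $65.00/mo: n = ⌈−ln(1 − rB₀/P)/ln(1+r)⌉ = 39 payments (last $34.71); total interest = total paid − $1,790.00 = $714.71.
At $90.00/mo: 25 payments (last $81.34); total interest $451.34.
Interest saved = $714.71 − $451.34 = $263.37.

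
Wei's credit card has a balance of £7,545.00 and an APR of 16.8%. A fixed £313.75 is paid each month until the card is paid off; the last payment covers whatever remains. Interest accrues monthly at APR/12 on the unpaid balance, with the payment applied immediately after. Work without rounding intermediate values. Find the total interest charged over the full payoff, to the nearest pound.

Monthly rate r = 16.8%/12 = 1.4% = 0.014.
Payoff takes n = ⌈−ln(1 − rB₀/P)/ln(1+r)⌉ = ⌈29.525⌉ = 30 payments; the last is £165.23.
Total paid = 29·£313.75 + £165.23 = £9,263.98.
Total interest = total paid − principal = £9,263.98 − £7,545.00 = £1,718.98.

£1,719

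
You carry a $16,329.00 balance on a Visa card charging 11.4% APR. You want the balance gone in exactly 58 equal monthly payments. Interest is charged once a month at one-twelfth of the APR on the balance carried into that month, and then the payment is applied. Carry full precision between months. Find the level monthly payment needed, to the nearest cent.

Monthly rate r = 11.4%/12 = 0.95% = 0.0095.
Level-payment amortization: P = B₀·r / (1 − (1+r)^(−n)) = 16329.00·0.0095 / (1 − 1.0095^(−58)).
Denominator 1 − (1+r)^(−58) = 0.422125874.
P = 155.125 / 0.422125874 ≈ 367.49.

$367.49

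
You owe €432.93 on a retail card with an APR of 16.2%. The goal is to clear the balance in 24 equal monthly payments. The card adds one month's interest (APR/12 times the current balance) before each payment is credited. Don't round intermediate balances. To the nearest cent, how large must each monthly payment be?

Monthly rate r = 16.2%/12 = 1.35% = 0.0135.
Level-payment amortization: P = B₀·r / (1 − (1+r)^(−n)) = 432.93·0.0135 / (1 − 1.0135^(−24)).
Denominator 1 − (1+r)^(−24) = 0.275180402.
P = 5.84455 / 0.275180402 ≈ 21.24.

€21.24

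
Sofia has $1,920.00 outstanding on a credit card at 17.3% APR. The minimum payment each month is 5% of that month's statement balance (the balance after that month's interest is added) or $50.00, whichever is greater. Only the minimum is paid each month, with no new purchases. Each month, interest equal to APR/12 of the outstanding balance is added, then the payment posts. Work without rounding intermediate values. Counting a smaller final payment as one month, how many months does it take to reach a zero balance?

42 months

Monthly rate r = 17.3%/12 = 1.44167% = 0.0144167.
While 5% of the post-interest balance exceeds $50.00, each month B ← (B·(1+r))·(1 − 0.05), i.e. B shrinks by the factor (1+r)·0.95 = 0.9637.
This holds for months 1–19. Entering month 20 the balance is $950.96; 5% of the post-interest balance is now below $50.00, so the flat $50.00 minimum applies from here.
From month 20 a fixed $50.00 at rate r clears $950.96 in 23 more payments. Total: 19 + 23 = 42 months.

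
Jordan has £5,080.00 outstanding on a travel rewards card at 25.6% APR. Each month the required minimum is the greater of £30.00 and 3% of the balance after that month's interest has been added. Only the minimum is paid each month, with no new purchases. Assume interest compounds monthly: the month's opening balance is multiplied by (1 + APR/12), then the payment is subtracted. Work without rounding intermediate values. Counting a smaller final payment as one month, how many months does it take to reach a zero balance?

Monthly rate r = 25.6%/12 = 2.13333% = 0.0213333.
While 3% of the post-interest balance exceeds £30.00, each month B ← (B·(1+r))·(1 − 0.03), i.e. B shrinks by the factor (1+r)·0.97 = 0.99069.
This holds for months 1–177. Entering month 178 the balance is £970.75; 3% of the post-interest balance is now below £30.00, so the flat £30.00 minimum applies from here.
From month 178 a fixed £30.00 at rate r clears £970.75 in 56 more payments. Total: 177 + 56 = 233 months.

233 months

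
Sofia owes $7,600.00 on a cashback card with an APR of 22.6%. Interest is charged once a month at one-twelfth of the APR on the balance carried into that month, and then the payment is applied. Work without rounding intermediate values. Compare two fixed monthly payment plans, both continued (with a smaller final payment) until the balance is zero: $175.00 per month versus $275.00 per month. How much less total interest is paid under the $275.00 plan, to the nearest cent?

Monthly rate r = 22.6%/12 = 1.88333% = 0.0188333.
At $175.00/mo: n = ⌈−ln(1 − rB₀/P)/ln(1+r)⌉ = 92 payments (last $50.33); total interest = total paid − $7,600.00 = $8,375.33.
At $275.00/mo: 40 payments (last $108.36); total interest $3,233.36.
Interest saved = $8,375.33 − $3,233.36 = $5,141.97.

$5,141.97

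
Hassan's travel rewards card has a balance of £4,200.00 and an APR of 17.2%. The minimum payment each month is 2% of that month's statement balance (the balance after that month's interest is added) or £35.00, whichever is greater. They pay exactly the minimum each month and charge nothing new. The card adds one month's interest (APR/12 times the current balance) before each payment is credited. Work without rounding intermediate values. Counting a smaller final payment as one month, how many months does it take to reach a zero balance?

Monthly rate r = 17.2%/12 = 1.43333% = 0.0143333.
While 2% of the post-interest balance exceeds £35.00, each month B ← (B·(1+r))·(1 − 0.02), i.e. B shrinks by the factor (1+r)·0.98 = 0.99405.
This holds for months 1–150. Entering month 151 the balance is £1,715.00; 2% of the post-interest balance is now below £35.00, so the flat £35.00 minimum applies from here.
From month 151 a fixed £35.00 at rate r clears £1,715.00 in 86 more payments. Total: 150 + 86 = 236 months.

236 months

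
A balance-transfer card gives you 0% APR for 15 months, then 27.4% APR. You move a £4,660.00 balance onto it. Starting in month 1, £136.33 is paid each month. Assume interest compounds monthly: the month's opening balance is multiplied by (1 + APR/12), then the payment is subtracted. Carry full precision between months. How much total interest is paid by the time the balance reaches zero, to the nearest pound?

£865

Promo months 1–15 at r₀ = 0%/12 = 0; months 16+ at r₁ = 27.4%/12 = 0.0228333.
After month 15 (no interest yet): B = £4,660.00 − 15·£136.33 = £2,615.05.
Then at r₁ with £136.33/mo: n₂ = −ln(1 − r₁·B/P)/ln(1+r₁) ≈ 25.52 → 26 more payments.
Total paid = 40·£136.33 + £71.70 = £5,524.90; interest = £5,524.90 − £4,660.00 = £864.90.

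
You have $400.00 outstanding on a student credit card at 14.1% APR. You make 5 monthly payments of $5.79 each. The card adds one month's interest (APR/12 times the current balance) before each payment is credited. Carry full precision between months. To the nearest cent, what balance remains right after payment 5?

$394.42

Monthly rate r = 14.1%/12 = 1.175% = 0.01175.
Each month: B ← B·(1+r) − $5.79.
Month 1: interest $4.70; balance after payment $398.91.
Month 2: interest $4.69; balance after payment $397.81.
Month 3: interest $4.67; balance after payment $396.69.
Month 4: interest $4.66; balance after payment $395.56.
Month 5: interest $4.65; balance after payment $394.42.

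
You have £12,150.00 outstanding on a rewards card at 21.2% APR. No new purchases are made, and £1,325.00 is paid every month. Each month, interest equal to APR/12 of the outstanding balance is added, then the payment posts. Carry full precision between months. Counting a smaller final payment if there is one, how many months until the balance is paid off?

11 months

Monthly rate r = 21.2%/12 = 1.76667% = 0.0176667.
Recurrence: B ← B·(1+r) − £1,325.00.
Month 1: interest £214.65; balance after payment £11,039.65.
Month 2: interest £195.03; balance after payment £9,909.68.
Closed form: n = −ln(1 − rB₀/P)/ln(1+r) = −ln(0.838)/ln(1.01767) ≈ 10.092, so the balance reaches zero during payment 11.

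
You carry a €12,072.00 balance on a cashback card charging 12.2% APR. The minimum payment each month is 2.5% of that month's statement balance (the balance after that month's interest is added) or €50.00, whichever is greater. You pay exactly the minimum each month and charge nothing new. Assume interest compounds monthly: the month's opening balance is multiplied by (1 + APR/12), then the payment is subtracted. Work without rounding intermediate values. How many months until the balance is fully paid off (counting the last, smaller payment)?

170 months

Monthly rate r = 12.2%/12 = 1.01667% = 0.0101667.
While 2.5% of the post-interest balance exceeds €50.00, each month B ← (B·(1+r))·(1 − 0.025), i.e. B shrinks by the factor (1+r)·0.975 = 0.98491.
This holds for months 1–119. Entering month 120 the balance is €1,977.42; 2.5% of the post-interest balance is now below €50.00, so the flat €50.00 minimum applies from here.
From month 120 a fixed €50.00 at rate r clears €1,977.42 in 51 more payments. Total: 119 + 51 = 170 months.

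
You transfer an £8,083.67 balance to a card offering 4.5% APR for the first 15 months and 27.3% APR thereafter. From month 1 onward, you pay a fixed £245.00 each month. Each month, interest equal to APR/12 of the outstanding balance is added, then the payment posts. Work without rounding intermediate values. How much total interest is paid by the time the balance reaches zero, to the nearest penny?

£1,977.10

Promo months 1–15 at r₀ = 4.5%/12 = 0.00375; months 16+ at r₁ = 27.3%/12 = 0.02275.
After month 15: iterate B ← B·(1+r₀) − £245.00 for 15 months → £4,777.45.
Then at r₁ with £245.00/mo: n₂ = −ln(1 − r₁·B/P)/ln(1+r₁) ≈ 26.06 → 27 more payments.
Total paid = 41·£245.00 + £15.77 = £10,060.77; interest = £10,060.77 − £8,083.67 = £1,977.10.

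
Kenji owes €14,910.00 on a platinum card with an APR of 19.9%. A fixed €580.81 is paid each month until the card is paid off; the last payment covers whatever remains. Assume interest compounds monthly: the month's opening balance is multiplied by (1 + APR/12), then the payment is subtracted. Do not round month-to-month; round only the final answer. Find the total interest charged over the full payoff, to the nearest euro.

€4,677

Monthly rate r = 19.9%/12 = 1.65833% = 0.0165833.
Payoff takes n = ⌈−ln(1 − rB₀/P)/ln(1+r)⌉ = ⌈33.721⌉ = 34 payments; the last is €419.83.
Total paid = 33·€580.81 + €419.83 = €19,586.56.
Total interest = total paid − principal = €19,586.56 − €14,910.00 = €4,676.56.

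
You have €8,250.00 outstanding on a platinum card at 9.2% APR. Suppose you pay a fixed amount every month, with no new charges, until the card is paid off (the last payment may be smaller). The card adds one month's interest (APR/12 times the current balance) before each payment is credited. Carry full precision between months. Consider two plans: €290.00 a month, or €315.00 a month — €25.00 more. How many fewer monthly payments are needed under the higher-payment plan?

3 fewer payments

Monthly rate r = 9.2%/12 = 0.766667% = 0.00766667.
At €290.00/mo: n = ⌈−ln(1 − rB₀/P)/ln(1+r)⌉ = 33 payments (last €62.28); total interest = total paid − €8,250.00 = €1,092.28.
At €315.00/mo: 30 payments (last €109.60); total interest €994.60.
Payments saved = 33 − 30 = 3.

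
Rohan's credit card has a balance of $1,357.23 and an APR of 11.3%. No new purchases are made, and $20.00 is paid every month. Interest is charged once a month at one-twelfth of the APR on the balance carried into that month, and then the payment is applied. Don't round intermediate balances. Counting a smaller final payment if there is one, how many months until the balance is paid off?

109 payments

Monthly rate r = 11.3%/12 = 0.941667% = 0.00941667.
Recurrence: B ← B·(1+r) − $20.00.
Month 1: interest $12.78; balance after payment $1,350.01.
Month 2: interest $12.71; balance after payment $1,342.72.
Closed form: n = −ln(1 − rB₀/P)/ln(1+r) = −ln(0.36097)/ln(1.00942) ≈ 108.717, so the balance reaches zero during payment 109.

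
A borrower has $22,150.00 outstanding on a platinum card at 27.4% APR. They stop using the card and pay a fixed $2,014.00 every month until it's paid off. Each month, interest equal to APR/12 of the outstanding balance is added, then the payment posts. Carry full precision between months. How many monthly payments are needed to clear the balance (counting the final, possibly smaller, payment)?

13 payments

Monthly rate r = 27.4%/12 = 2.28333% = 0.0228333.
Recurrence: B ← B·(1+r) − $2,014.00.
Month 1: interest $505.76; balance after payment $20,641.76.
Month 2: interest $471.32; balance after payment $19,099.08.
Closed form: n = −ln(1 − rB₀/P)/ln(1+r) = −ln(0.74888)/ln(1.02283) ≈ 12.809, so the balance reaches zero during payment 13.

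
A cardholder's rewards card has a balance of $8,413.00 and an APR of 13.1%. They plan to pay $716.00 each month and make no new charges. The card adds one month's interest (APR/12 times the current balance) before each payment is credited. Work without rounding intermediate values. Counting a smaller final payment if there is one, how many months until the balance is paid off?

Monthly rate r = 13.1%/12 = 1.09167% = 0.0109167.
Recurrence: B ← B·(1+r) − $716.00.
Month 1: interest $91.84; balance after payment $7,788.84.
Month 2: interest $85.03; balance after payment $7,157.87.
Closed form: n = −ln(1 − rB₀/P)/ln(1+r) = −ln(0.87173)/ln(1.01092) ≈ 12.643, so the balance reaches zero during payment 13.

13 months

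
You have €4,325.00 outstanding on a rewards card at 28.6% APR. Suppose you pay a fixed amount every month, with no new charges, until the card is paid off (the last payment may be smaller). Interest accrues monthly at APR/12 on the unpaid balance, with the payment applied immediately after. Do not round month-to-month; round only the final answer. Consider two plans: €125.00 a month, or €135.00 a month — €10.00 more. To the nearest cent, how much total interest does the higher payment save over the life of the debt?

€973.68

Monthly rate r = 28.6%/12 = 2.38333% = 0.0238333.
At €125.00/mo: n = ⌈−ln(1 − rB₀/P)/ln(1+r)⌉ = 74 payments (last €113.97); total interest = total paid − €4,325.00 = €4,913.97.
At €135.00/mo: 62 payments (last €30.29); total interest €3,940.29.
Interest saved = €4,913.97 − €3,940.29 = €973.68.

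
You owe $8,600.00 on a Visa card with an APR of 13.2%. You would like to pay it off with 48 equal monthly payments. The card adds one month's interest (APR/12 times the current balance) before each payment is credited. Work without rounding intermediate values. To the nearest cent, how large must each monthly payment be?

$231.57

Monthly rate r = 13.2%/12 = 1.1% = 0.011.
Level-payment amortization: P = B₀·r / (1 − (1+r)^(−n)) = 8600.00·0.011 / (1 − 1.011^(−48)).
Denominator 1 − (1+r)^(−48) = 0.408513916.
P = 94.6 / 0.408513916 ≈ 231.57.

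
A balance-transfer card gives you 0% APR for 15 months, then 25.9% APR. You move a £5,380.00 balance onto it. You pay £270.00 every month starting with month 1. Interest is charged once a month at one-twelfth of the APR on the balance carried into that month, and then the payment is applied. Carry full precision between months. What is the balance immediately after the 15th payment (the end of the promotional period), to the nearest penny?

Promo months 1–15 at r₀ = 0%/12 = 0; months 16+ at r₁ = 25.9%/12 = 0.0215833.
After month 15 (no interest yet): B = £5,380.00 − 15·£270.00 = £1,330.00.

£1,330.00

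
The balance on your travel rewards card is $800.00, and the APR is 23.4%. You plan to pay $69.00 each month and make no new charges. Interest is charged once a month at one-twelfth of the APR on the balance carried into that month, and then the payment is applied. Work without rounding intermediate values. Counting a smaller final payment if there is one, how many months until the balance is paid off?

14 payments

Monthly rate r = 23.4%/12 = 1.95% = 0.0195.
Recurrence: B ← B·(1+r) − $69.00.
Month 1: interest $15.60; balance after payment $746.60.
Month 2: interest $14.56; balance after payment $692.16.
Closed form: n = −ln(1 − rB₀/P)/ln(1+r) = −ln(0.77391)/ln(1.0195) ≈ 13.271, so the balance reaches zero during payment 14.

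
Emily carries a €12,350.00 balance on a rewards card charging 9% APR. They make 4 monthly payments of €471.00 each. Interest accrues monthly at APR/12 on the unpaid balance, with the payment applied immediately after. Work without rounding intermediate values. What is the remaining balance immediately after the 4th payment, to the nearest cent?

€10,819.39

Monthly rate r = 9%/12 = 0.75% = 0.0075.
Each month: B ← B·(1+r) − €471.00.
Month 1: interest €92.62; balance after payment €11,971.62.
Month 2: interest €89.79; balance after payment €11,590.41.
Month 3: interest €86.93; balance after payment €11,206.34.
Month 4: interest €84.05; balance after payment €10,819.39.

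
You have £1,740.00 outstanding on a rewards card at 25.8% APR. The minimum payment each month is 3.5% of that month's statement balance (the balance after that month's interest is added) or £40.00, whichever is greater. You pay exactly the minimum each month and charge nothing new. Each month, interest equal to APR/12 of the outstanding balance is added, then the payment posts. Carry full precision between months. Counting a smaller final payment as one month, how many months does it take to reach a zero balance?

74 months

Monthly rate r = 25.8%/12 = 2.15% = 0.0215.
While 3.5% of the post-interest balance exceeds £40.00, each month B ← (B·(1+r))·(1 − 0.035), i.e. B shrinks by the factor (1+r)·0.965 = 0.98575.
This holds for months 1–31. Entering month 32 the balance is £1,115.03; 3.5% of the post-interest balance is now below £40.00, so the flat £40.00 minimum applies from here.
From month 32 a fixed £40.00 at rate r clears £1,115.03 in 43 more payments. Total: 31 + 43 = 74 months.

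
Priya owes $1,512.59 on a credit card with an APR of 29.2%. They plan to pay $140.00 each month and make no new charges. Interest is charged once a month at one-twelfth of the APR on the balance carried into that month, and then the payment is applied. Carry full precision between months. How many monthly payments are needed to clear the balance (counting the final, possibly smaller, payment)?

Monthly rate r = 29.2%/12 = 2.43333% = 0.0243333.
Recurrence: B ← B·(1+r) − $140.00.
Month 1: interest $36.81; balance after payment $1,409.40.
Month 2: interest $34.30; balance after payment $1,303.69.
Closed form: n = −ln(1 − rB₀/P)/ln(1+r) = −ln(0.7371)/ln(1.02433) ≈ 12.688, so the balance reaches zero during payment 13.

13 months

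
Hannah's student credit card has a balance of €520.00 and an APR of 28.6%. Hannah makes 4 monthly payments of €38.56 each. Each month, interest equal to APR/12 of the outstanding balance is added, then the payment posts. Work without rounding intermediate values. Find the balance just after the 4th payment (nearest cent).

€411.53

Monthly rate r = 28.6%/12 = 2.38333% = 0.0238333.
Each month: B ← B·(1+r) − €38.56.
Month 1: interest €12.39; balance after payment €493.83.
Month 2: interest €11.77; balance after payment €467.04.
Month 3: interest €11.13; balance after payment €439.61.
Month 4: interest €10.48; balance after payment €411.53.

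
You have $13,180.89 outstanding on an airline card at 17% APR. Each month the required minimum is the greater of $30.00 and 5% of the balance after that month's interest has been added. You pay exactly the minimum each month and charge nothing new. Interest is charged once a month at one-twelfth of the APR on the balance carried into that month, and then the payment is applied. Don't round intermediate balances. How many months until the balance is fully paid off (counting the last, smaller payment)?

Monthly rate r = 17%/12 = 1.41667% = 0.0141667.
While 5% of the post-interest balance exceeds $30.00, each month B ← (B·(1+r))·(1 − 0.05), i.e. B shrinks by the factor (1+r)·0.95 = 0.96346.
This holds for months 1–84. Entering month 85 the balance is $577.98; 5% of the post-interest balance is now below $30.00, so the flat $30.00 minimum applies from here.
From month 85 a fixed $30.00 at rate r clears $577.98 in 23 more payments. Total: 84 + 23 = 107 months.

107 months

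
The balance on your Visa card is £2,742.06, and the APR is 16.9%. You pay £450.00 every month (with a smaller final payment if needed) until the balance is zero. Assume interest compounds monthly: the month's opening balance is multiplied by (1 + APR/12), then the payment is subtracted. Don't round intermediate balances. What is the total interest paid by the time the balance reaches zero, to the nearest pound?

Monthly rate r = 16.9%/12 = 1.40833% = 0.0140833.
Payoff takes n = ⌈−ln(1 − rB₀/P)/ln(1+r)⌉ = ⌈6.416⌉ = 7 payments; the last is £187.82.
Total paid = 6·£450.00 + £187.82 = £2,887.82.
Total interest = total paid − principal = £2,887.82 − £2,742.06 = £145.76.

£146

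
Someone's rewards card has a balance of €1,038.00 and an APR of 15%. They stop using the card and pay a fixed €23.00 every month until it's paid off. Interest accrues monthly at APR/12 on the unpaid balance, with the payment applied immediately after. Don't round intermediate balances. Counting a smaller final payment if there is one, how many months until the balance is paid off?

67 months

Monthly rate r = 15%/12 = 1.25% = 0.0125.
Recurrence: B ← B·(1+r) − €23.00.
Month 1: interest €12.98; balance after payment €1,027.97.
Month 2: interest €12.85; balance after payment €1,017.82.
Closed form: n = −ln(1 − rB₀/P)/ln(1+r) = −ln(0.43587)/ln(1.0125) ≈ 66.847, so the balance reaches zero during payment 67.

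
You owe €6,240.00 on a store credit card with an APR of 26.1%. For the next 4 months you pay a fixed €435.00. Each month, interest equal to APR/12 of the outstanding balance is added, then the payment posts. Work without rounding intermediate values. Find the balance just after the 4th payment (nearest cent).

€5,003.25

Monthly rate r = 26.1%/12 = 2.175% = 0.02175.
Each month: B ← B·(1+r) − €435.00.
Month 1: interest €135.72; balance after payment €5,940.72.
Month 2: interest €129.21; balance after payment €5,634.93.
Month 3: interest €122.56; balance after payment €5,322.49.
Month 4: interest €115.76; balance after payment €5,003.25.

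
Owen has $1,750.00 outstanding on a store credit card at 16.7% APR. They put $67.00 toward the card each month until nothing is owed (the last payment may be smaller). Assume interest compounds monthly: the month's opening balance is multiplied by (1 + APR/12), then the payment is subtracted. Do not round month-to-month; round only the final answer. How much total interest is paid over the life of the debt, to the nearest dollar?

$440

Monthly rate r = 16.7%/12 = 1.39167% = 0.0139167.
Payoff takes n = ⌈−ln(1 − rB₀/P)/ln(1+r)⌉ = ⌈32.687⌉ = 33 payments; the last is $46.15.
Total paid = 32·$67.00 + $46.15 = $2,190.15.
Total interest = total paid − principal = $2,190.15 − $1,750.00 = $440.15.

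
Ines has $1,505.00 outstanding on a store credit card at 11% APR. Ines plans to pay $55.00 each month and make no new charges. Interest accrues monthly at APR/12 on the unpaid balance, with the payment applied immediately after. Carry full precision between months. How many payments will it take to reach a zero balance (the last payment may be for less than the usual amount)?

Monthly rate r = 11%/12 = 0.916667% = 0.00916667.
Recurrence: B ← B·(1+r) − $55.00.
Month 1: interest $13.80; balance after payment $1,463.80.
Month 2: interest $13.42; balance after payment $1,422.21.
Closed form: n = −ln(1 − rB₀/P)/ln(1+r) = −ln(0.74917)/ln(1.00917) ≈ 31.649, so the balance reaches zero during payment 32.

32 months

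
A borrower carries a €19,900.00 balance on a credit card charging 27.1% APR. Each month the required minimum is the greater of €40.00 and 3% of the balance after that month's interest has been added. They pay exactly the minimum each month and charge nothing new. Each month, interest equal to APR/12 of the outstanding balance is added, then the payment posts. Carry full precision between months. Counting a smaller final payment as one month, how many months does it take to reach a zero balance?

Monthly rate r = 27.1%/12 = 2.25833% = 0.0225833.
While 3% of the post-interest balance exceeds €40.00, each month B ← (B·(1+r))·(1 − 0.03), i.e. B shrinks by the factor (1+r)·0.97 = 0.99191.
This holds for months 1–336. Entering month 337 the balance is €1,296.95; 3% of the post-interest balance is now below €40.00, so the flat €40.00 minimum applies from here.
From month 337 a fixed €40.00 at rate r clears €1,296.95 in 60 more payments. Total: 336 + 60 = 396 months.

396 months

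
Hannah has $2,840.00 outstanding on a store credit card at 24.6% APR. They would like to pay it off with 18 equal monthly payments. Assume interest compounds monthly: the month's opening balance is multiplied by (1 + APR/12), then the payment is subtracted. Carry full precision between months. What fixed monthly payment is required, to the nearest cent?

$190.27

Monthly rate r = 24.6%/12 = 2.05% = 0.0205.
Level-payment amortization: P = B₀·r / (1 − (1+r)^(−n)) = 2840.00·0.0205 / (1 − 1.0205^(−18)).
Denominator 1 − (1+r)^(−18) = 0.305989826.
P = 58.22 / 0.305989826 ≈ 190.27.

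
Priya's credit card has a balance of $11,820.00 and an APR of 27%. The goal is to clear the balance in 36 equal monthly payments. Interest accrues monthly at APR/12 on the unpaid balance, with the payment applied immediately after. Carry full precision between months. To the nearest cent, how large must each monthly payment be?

Monthly rate r = 27%/12 = 2.25% = 0.0225.
Level-payment amortization: P = B₀·r / (1 − (1+r)^(−n)) = 11820.00·0.0225 / (1 − 1.0225^(−36)).
Denominator 1 − (1+r)^(−36) = 0.55112998.
P = 265.95 / 0.55112998 ≈ 482.55.

$482.55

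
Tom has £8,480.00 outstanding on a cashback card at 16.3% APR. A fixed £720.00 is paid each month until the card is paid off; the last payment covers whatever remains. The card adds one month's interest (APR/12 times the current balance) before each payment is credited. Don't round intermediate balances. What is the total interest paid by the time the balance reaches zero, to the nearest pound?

£824

Monthly rate r = 16.3%/12 = 1.35833% = 0.0135833.
Payoff takes n = ⌈−ln(1 − rB₀/P)/ln(1+r)⌉ = ⌈12.921⌉ = 13 payments; the last is £663.60.
Total paid = 12·£720.00 + £663.60 = £9,303.60.
Total interest = total paid − principal = £9,303.60 − £8,480.00 = £823.60.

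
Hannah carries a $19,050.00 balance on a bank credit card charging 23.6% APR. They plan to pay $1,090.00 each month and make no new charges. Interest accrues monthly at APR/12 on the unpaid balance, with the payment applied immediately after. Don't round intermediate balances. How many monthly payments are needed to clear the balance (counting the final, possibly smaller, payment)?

22 payments

Monthly rate r = 23.6%/12 = 1.96667% = 0.0196667.
Recurrence: B ← B·(1+r) − $1,090.00.
Month 1: interest $374.65; balance after payment $18,334.65.
Month 2: interest $360.58; balance after payment $17,605.23.
Closed form: n = −ln(1 − rB₀/P)/ln(1+r) = −ln(0.65628)/ln(1.01967) ≈ 21.625, so the balance reaches zero during payment 22.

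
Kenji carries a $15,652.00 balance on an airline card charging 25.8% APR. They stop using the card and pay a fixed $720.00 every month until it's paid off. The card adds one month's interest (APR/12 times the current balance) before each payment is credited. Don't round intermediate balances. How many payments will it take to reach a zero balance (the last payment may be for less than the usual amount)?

Monthly rate r = 25.8%/12 = 2.15% = 0.0215.
Recurrence: B ← B·(1+r) − $720.00.
Month 1: interest $336.52; balance after payment $15,268.52.
Month 2: interest $328.27; balance after payment $14,876.79.
Closed form: n = −ln(1 − rB₀/P)/ln(1+r) = −ln(0.53261)/ln(1.0215) ≈ 29.614, so the balance reaches zero during payment 30.

30 months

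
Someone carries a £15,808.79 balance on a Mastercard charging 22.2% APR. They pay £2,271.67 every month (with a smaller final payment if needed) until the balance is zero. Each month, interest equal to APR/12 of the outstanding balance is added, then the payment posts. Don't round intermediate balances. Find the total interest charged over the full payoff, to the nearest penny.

Monthly rate r = 22.2%/12 = 1.85% = 0.0185.
Payoff takes n = ⌈−ln(1 − rB₀/P)/ln(1+r)⌉ = ⌈7.518⌉ = 8 payments; the last is £1,182.75.
Total paid = 7·£2,271.67 + £1,182.75 = £17,084.44.
Total interest = total paid − principal = £17,084.44 − £15,808.79 = £1,275.65.

£1,275.65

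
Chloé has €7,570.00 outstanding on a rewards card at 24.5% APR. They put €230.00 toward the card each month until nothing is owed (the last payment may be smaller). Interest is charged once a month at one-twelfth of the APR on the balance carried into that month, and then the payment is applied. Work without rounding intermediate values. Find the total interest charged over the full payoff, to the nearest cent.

€5,115.09

Monthly rate r = 24.5%/12 = 2.04167% = 0.0204167.
Payoff takes n = ⌈−ln(1 − rB₀/P)/ln(1+r)⌉ = ⌈55.151⌉ = 56 payments; the last is €35.09.
Total paid = 55·€230.00 + €35.09 = €12,685.09.
Total interest = total paid − principal = €12,685.09 − €7,570.00 = €5,115.09.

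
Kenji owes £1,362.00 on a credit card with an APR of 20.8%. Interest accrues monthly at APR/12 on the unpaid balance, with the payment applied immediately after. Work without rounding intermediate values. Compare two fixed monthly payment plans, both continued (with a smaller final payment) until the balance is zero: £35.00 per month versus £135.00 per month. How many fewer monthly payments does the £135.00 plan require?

54 fewer payments

Monthly rate r = 20.8%/12 = 1.73333% = 0.0173333.
At £35.00/mo: n = ⌈−ln(1 − rB₀/P)/ln(1+r)⌉ = 66 payments (last £11.11); total interest = total paid − £1,362.00 = £924.11.
At £135.00/mo: 12 payments (last £25.21); total interest £148.21.
Payments saved = 66 − 12 = 54.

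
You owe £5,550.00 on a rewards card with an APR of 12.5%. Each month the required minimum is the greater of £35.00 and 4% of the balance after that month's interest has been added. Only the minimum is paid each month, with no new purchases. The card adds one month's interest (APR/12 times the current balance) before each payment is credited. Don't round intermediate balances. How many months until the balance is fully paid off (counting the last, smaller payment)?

Monthly rate r = 12.5%/12 = 1.04167% = 0.0104167.
While 4% of the post-interest balance exceeds £35.00, each month B ← (B·(1+r))·(1 − 0.04), i.e. B shrinks by the factor (1+r)·0.96 = 0.97.
This holds for months 1–61. Entering month 62 the balance is £865.70; 4% of the post-interest balance is now below £35.00, so the flat £35.00 minimum applies from here.
From month 62 a fixed £35.00 at rate r clears £865.70 in 29 more payments. Total: 61 + 29 = 90 months.

90 months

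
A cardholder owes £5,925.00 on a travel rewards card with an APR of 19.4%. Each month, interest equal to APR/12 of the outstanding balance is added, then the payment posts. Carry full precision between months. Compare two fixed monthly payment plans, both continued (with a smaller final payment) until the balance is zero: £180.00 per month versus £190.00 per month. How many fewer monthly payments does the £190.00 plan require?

Monthly rate r = 19.4%/12 = 1.61667% = 0.0161667.
At £180.00/mo: n = ⌈−ln(1 − rB₀/P)/ln(1+r)⌉ = 48 payments (last £66.07); total interest = total paid − £5,925.00 = £2,601.07.
At £190.00/mo: 44 payments (last £140.85); total interest £2,385.85.
Payments saved = 48 − 44 = 4.

4 fewer payments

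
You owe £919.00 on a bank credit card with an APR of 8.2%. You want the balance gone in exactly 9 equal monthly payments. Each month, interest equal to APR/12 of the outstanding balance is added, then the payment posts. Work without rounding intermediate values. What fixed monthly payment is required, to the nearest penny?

£105.63

Monthly rate r = 8.2%/12 = 0.683333% = 0.00683333.
Level-payment amortization: P = B₀·r / (1 − (1+r)^(−n)) = 919.00·0.00683333 / (1 − 1.00683^(−9)).
Denominator 1 − (1+r)^(−9) = 0.0594503376.
P = 6.27983 / 0.0594503376 ≈ 105.63.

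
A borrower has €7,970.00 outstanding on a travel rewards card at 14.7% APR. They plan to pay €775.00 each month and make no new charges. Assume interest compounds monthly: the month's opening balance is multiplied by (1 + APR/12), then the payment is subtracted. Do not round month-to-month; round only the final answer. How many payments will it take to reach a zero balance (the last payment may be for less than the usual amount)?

Monthly rate r = 14.7%/12 = 1.225% = 0.01225.
Recurrence: B ← B·(1+r) − €775.00.
Month 1: interest €97.63; balance after payment €7,292.63.
Month 2: interest €89.33; balance after payment €6,606.97.
Closed form: n = −ln(1 − rB₀/P)/ln(1+r) = −ln(0.87402)/ln(1.01225) ≈ 11.059, so the balance reaches zero during payment 12.

12 months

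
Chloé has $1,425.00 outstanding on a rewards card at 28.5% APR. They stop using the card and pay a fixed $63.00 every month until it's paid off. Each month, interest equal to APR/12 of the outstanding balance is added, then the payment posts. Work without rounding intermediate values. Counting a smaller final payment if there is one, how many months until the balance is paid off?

Monthly rate r = 28.5%/12 = 2.375% = 0.02375.
Recurrence: B ← B·(1+r) − $63.00.
Month 1: interest $33.84; balance after payment $1,395.84.
Month 2: interest $33.15; balance after payment $1,366.00.
Closed form: n = −ln(1 − rB₀/P)/ln(1+r) = −ln(0.4628)/ln(1.02375) ≈ 32.824, so the balance reaches zero during payment 33.

33 months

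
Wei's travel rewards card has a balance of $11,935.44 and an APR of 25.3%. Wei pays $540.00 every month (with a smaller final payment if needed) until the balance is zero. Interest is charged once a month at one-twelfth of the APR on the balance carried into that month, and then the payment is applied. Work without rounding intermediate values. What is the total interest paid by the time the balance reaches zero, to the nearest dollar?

$4,302

Monthly rate r = 25.3%/12 = 2.10833% = 0.0210833.
Payoff takes n = ⌈−ln(1 − rB₀/P)/ln(1+r)⌉ = ⌈30.069⌉ = 31 payments; the last is $37.39.
Total paid = 30·$540.00 + $37.39 = $16,237.39.
Total interest = total paid − principal = $16,237.39 − $11,935.44 = $4,301.95.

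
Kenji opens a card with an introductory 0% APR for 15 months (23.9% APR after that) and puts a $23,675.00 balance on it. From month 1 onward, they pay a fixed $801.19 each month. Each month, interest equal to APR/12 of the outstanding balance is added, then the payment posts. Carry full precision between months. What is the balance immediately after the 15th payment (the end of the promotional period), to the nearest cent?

$11,657.15

Promo months 1–15 at r₀ = 0%/12 = 0; months 16+ at r₁ = 23.9%/12 = 0.0199167.
After month 15 (no interest yet): B = $23,675.00 − 15·$801.19 = $11,657.15.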